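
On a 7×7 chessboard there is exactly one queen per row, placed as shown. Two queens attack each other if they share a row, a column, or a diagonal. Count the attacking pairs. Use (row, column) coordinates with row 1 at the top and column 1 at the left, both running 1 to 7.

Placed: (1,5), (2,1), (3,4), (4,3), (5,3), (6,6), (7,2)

3

Same column: (4,3)–(5,3) (column 3).
Same diagonal: (2,1)–(4,3) (|2−4| = |1−3| = 2); (3,4)–(4,3) (|3−4| = |4−3| = 1).
Total attacking pairs: 3.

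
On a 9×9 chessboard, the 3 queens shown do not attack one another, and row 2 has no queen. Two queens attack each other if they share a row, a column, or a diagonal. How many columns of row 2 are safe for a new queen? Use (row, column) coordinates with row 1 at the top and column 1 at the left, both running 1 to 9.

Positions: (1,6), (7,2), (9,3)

(1,6) attacks row 2 at column 6 and diagonals 5, 7.
(7,2) attacks row 2 at column 2 and diagonals 7.
(9,3) attacks row 2 at column 3.
Attacked columns: {2, 3, 5, 6, 7}. Safe: {1, 4, 8, 9}.

4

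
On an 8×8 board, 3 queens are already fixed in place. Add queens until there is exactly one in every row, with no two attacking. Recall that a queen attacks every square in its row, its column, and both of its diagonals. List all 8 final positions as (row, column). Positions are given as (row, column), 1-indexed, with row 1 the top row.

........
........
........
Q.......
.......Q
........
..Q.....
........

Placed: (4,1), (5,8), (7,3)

Row 1: attacked by (4,1)→{1,4}; (5,8)→{4,8}; (7,3)→{3}. Safe: 2, 5, 6, 7. Place at column 7.
Row 2: attacked by (1,7)→{6,7,8}; (4,1)→{1,3}; (5,8)→{5,8}; (7,3)→{3,8}. Safe: 2, 4. Place at column 2.
Row 3: attacked by (1,7)→{5,7}; (2,2)→{1,2,3}; (4,1)→{1,2}; (5,8)→{6,8}; (7,3)→{3,7}. Safe: 4. Place at column 4.
Row 6: attacked by (1,7)→{2,7}; (2,2)→{2,6}; (3,4)→{1,4,7}; (4,1)→{1,3}; (5,8)→{7,8}; (7,3)→{2,3,4}. Safe: 5. Place at column 5.
Row 8: attacked by (1,7)→{7}; (2,2)→{2,8}; (3,4)→{4}; (4,1)→{1,5}; (5,8)→{5,8}; (6,5)→{3,5,7}; (7,3)→{2,3,4}. Safe: 6. Place at column 6.
Columns [7, 2, 4, 1, 8, 5, 3, 6], r−c [-6, 0, -1, 3, -3, 1, 4, 2], r+c [8, 4, 7, 5, 13, 11, 10, 14] are all distinct, so no two queens attack.

(1,7) (2,2) (3,4) (4,1) (5,8) (6,5) (7,3) (8,6)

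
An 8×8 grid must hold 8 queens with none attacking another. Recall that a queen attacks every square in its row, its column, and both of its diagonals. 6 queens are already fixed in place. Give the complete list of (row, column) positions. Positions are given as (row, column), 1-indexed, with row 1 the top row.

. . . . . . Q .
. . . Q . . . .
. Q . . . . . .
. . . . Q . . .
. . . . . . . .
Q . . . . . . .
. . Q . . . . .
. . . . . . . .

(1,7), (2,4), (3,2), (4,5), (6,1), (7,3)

Row 5: attacked by (1,7)→{3,7}; (2,4)→{1,4,7}; (3,2)→{2,4}; (4,5)→{4,5,6}; (6,1)→{1,2}; (7,3)→{1,3,5}. Safe: 8. Place at column 8.
Row 8: attacked by (1,7)→{7}; (2,4)→{4}; (3,2)→{2,7}; (4,5)→{1,5}; (5,8)→{5,8}; (6,1)→{1,3}; (7,3)→{2,3,4}. Safe: 6. Place at column 6.
Columns [7, 4, 2, 5, 8, 1, 3, 6], r−c [-6, -2, 1, -1, -3, 5, 4, 2], r+c [8, 6, 5, 9, 13, 7, 10, 14] are all distinct, so no two queens attack.

(1,7) (2,4) (3,2) (4,5) (5,8) (6,1) (7,3) (8,6)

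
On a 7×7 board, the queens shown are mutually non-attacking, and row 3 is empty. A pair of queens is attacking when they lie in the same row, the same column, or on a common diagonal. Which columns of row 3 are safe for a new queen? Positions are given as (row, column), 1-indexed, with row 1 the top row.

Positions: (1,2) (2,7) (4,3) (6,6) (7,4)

(1,2) attacks row 3 at column 2 and diagonals 4.
(2,7) attacks row 3 at column 7 and diagonals 6.
(4,3) attacks row 3 at column 3 and diagonals 2, 4.
(6,6) attacks row 3 at column 6 and diagonals 3.
(7,4) attacks row 3 at column 4.
Attacked columns: {2, 3, 4, 6, 7}. Safe: {1, 5}.

columns 1, 5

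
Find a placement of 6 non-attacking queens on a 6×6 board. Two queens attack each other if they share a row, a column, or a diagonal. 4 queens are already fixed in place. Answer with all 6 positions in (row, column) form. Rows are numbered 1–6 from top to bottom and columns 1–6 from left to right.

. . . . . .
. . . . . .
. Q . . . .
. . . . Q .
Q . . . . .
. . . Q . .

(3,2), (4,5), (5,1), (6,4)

Row 1: attacked by (3,2)→{2,4}; (4,5)→{2,5}; (5,1)→{1,5}; (6,4)→{4}. Safe: 3, 6. Place at column 3.
Row 2: attacked by (1,3)→{2,3,4}; (3,2)→{1,2,3}; (4,5)→{3,5}; (5,1)→{1,4}; (6,4)→{4}. Safe: 6. Place at column 6.
Columns [3, 6, 2, 5, 1, 4], r−c [-2, -4, 1, -1, 4, 2], r+c [4, 8, 5, 9, 6, 10] are all distinct, so no two queens attack.

(1,3) (2,6) (3,2) (4,5) (5,1) (6,4)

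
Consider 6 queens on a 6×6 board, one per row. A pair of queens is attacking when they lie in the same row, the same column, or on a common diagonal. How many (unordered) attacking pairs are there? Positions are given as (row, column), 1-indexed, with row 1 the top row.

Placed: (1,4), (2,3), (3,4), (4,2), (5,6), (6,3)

6

Same column: (1,4)–(3,4) (column 4); (2,3)–(6,3) (column 3).
Same diagonal: (1,4)–(2,3) (|1−2| = |4−3| = 1); (2,3)–(3,4) (|2−3| = |3−4| = 1); (2,3)–(5,6) (|2−5| = |3−6| = 3); (3,4)–(5,6) (|3−5| = |4−6| = 2).
Total attacking pairs: 6.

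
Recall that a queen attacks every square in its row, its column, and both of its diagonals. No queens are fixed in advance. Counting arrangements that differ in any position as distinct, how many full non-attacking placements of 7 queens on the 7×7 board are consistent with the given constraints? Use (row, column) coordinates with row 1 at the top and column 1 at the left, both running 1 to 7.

40

Branch on row 1: col 1 → 4; col 2 → 7; col 3 → 6; col 4 → 6; col 5 → 6; col 6 → 7; col 7 → 4.
Sum: 4 + 7 + 6 + 6 + 6 + 7 + 4 = 40.
(This is the classic 7-queens count.)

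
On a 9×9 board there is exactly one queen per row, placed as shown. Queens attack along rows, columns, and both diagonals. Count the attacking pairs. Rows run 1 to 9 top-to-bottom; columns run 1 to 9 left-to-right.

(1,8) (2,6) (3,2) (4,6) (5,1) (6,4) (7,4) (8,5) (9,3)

4

Same column: (2,6)–(4,6) (column 6); (6,4)–(7,4) (column 4).
Same diagonal: (4,6)–(6,4) (|4−6| = |6−4| = 2); (7,4)–(8,5) (|7−8| = |4−5| = 1).
Total attacking pairs: 4.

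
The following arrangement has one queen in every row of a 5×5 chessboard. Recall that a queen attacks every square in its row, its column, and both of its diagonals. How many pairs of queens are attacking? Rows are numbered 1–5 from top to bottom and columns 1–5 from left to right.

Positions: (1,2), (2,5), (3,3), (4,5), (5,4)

3

Same column: (2,5)–(4,5) (column 5).
Same diagonal: (1,2)–(4,5) (|1−4| = |2−5| = 3); (4,5)–(5,4) (|4−5| = |5−4| = 1).
Total attacking pairs: 3.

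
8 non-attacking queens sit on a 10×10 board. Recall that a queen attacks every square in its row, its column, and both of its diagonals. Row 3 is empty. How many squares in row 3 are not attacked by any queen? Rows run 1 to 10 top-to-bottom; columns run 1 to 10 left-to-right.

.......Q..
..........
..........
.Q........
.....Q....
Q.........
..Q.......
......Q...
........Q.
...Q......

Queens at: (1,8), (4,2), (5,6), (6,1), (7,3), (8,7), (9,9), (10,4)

(1,8) attacks row 3 at column 8 and diagonals 6, 10.
(4,2) attacks row 3 at column 2 and diagonals 1, 3.
(5,6) attacks row 3 at column 6 and diagonals 4, 8.
(6,1) attacks row 3 at column 1 and diagonals 4.
(7,3) attacks row 3 at column 3 and diagonals 7.
(8,7) attacks row 3 at column 7 and diagonals 2.
(9,9) attacks row 3 at column 9 and diagonals 3.
(10,4) attacks row 3 at column 4.
Attacked columns: {1, 2, 3, 4, 6, 7, 8, 9, 10}. Safe: {5}.

1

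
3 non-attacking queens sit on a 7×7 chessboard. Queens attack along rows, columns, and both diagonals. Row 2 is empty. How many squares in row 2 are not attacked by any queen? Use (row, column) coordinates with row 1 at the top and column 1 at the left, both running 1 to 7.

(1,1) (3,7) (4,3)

1

(1,1) attacks row 2 at column 1 and diagonals 2.
(3,7) attacks row 2 at column 7 and diagonals 6.
(4,3) attacks row 2 at column 3 and diagonals 1, 5.
Attacked columns: {1, 2, 3, 5, 6, 7}. Safe: {4}.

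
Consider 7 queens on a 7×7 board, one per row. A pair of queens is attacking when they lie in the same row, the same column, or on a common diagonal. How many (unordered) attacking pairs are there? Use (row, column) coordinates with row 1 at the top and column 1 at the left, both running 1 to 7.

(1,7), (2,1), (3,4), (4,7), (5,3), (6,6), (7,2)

Same column: (1,7)–(4,7) (column 7).
Same diagonal: (1,7)–(5,3) (|1−5| = |7−3| = 4).
Total attacking pairs: 2.

2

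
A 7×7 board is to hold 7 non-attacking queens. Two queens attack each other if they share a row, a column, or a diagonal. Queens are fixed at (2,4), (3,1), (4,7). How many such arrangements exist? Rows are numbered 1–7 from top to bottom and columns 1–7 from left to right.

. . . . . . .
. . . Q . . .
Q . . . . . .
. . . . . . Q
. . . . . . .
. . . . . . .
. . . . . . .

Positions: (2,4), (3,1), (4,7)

1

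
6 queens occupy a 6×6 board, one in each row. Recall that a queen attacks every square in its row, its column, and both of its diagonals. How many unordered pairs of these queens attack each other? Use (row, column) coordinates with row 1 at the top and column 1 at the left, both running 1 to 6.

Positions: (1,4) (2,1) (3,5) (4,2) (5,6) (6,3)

0

All columns are distinct and no two queens satisfy |Δrow| = |Δcol|, so no pair attacks.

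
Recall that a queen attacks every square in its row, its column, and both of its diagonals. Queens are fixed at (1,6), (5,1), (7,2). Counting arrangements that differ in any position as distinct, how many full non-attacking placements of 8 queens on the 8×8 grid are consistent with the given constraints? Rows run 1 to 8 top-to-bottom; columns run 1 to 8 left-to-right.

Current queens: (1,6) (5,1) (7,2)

Branch on row 2: col 3 → 3; col 8 → 0.
Sum: 3 + 0 = 3.

3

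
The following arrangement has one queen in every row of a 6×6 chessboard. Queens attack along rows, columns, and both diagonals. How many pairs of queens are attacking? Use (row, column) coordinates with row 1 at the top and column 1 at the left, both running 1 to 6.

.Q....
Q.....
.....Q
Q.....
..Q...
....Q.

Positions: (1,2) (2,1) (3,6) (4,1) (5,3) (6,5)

3

Same column: (2,1)–(4,1) (column 1).
Same diagonal: (1,2)–(2,1) (|1−2| = |2−1| = 1); (2,1)–(6,5) (|2−6| = |1−5| = 4).
Total attacking pairs: 3.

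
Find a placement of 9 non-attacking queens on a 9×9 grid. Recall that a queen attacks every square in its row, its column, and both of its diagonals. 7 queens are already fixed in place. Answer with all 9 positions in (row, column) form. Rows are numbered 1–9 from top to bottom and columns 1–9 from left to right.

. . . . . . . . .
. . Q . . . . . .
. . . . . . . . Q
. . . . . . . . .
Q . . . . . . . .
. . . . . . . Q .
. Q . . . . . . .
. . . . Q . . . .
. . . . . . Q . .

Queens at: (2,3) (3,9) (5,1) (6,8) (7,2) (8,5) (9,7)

Row 1: attacked by (2,3)→{2,3,4}; (3,9)→{7,9}; (5,1)→{1,5}; (6,8)→{3,8}; (7,2)→{2,8}; (8,5)→{5}; (9,7)→{7}. Safe: 6. Place at column 6.
Row 4: attacked by (1,6)→{3,6,9}; (2,3)→{1,3,5}; (3,9)→{8,9}; (5,1)→{1,2}; (6,8)→{6,8}; (7,2)→{2,5}; (8,5)→{1,5,9}; (9,7)→{2,7}. Safe: 4. Place at column 4.
Columns [6, 3, 9, 4, 1, 8, 2, 5, 7], r−c [-5, -1, -6, 0, 4, -2, 5, 3, 2], r+c [7, 5, 12, 8, 6, 14, 9, 13, 16] are all distinct, so no two queens attack.

(1,6) (2,3) (3,9) (4,4) (5,1) (6,8) (7,2) (8,5) (9,7)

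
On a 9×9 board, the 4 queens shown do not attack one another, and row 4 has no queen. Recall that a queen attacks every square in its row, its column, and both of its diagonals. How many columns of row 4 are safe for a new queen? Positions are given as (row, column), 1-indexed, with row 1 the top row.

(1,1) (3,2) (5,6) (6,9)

(1,1) attacks row 4 at column 1 and diagonals 4.
(3,2) attacks row 4 at column 2 and diagonals 1, 3.
(5,6) attacks row 4 at column 6 and diagonals 5, 7.
(6,9) attacks row 4 at column 9 and diagonals 7.
Attacked columns: {1, 2, 3, 4, 5, 6, 7, 9}. Safe: {8}.

1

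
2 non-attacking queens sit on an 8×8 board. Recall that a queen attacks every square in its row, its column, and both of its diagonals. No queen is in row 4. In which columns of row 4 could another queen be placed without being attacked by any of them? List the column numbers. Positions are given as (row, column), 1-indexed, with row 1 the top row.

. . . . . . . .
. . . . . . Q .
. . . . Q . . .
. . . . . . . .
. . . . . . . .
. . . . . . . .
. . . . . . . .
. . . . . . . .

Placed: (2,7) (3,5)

(2,7) attacks row 4 at column 7 and diagonals 5.
(3,5) attacks row 4 at column 5 and diagonals 4, 6.
Attacked columns: {4, 5, 6, 7}. Safe: {1, 2, 3, 8}.

columns 1, 2, 3, 8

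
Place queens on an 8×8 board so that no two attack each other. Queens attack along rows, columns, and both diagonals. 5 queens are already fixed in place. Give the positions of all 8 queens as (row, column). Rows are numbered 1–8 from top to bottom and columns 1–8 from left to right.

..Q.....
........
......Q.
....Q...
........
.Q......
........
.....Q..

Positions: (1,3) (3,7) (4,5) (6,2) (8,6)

(1,3) (2,1) (3,7) (4,5) (5,8) (6,2) (7,4) (8,6)

Row 2: attacked by (1,3)→{2,3,4}; (3,7)→{6,7,8}; (4,5)→{3,5,7}; (6,2)→{2,6}; (8,6)→{6}. Safe: 1. Place at column 1.
Row 5: attacked by (1,3)→{3,7}; (2,1)→{1,4}; (3,7)→{5,7}; (4,5)→{4,5,6}; (6,2)→{1,2,3}; (8,6)→{3,6}. Safe: 8. Place at column 8.
Row 7: attacked by (1,3)→{3}; (2,1)→{1,6}; (3,7)→{3,7}; (4,5)→{2,5,8}; (5,8)→{6,8}; (6,2)→{1,2,3}; (8,6)→{5,6,7}. Safe: 4. Place at column 4.
Columns [3, 1, 7, 5, 8, 2, 4, 6], r−c [-2, 1, -4, -1, -3, 4, 3, 2], r+c [4, 3, 10, 9, 13, 8, 11, 14] are all distinct, so no two queens attack.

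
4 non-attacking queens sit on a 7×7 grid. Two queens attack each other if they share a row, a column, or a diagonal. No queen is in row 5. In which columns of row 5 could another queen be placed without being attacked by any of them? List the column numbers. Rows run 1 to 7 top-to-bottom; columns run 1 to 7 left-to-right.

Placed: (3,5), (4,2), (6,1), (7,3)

(3,5) attacks row 5 at column 5 and diagonals 3, 7.
(4,2) attacks row 5 at column 2 and diagonals 1, 3.
(6,1) attacks row 5 at column 1 and diagonals 2.
(7,3) attacks row 5 at column 3 and diagonals 1, 5.
Attacked columns: {1, 2, 3, 5, 7}. Safe: {4, 6}.

columns 4, 6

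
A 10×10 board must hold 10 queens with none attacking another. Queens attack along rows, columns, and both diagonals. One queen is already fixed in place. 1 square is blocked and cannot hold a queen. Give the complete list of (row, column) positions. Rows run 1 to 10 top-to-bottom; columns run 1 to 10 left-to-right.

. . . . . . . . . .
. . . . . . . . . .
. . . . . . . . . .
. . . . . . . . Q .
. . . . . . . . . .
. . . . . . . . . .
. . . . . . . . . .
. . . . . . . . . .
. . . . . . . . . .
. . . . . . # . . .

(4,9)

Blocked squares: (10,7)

Row 1: attacked by (4,9)→{6,9}. Safe: 1, 2, 3, 4, 5, 7, 8, 10. Place at column 4.
Row 2: attacked by (1,4)→{3,4,5}; (4,9)→{7,9}. Safe: 1, 2, 6, 8, 10. Place at column 8.
Row 3: attacked by (1,4)→{2,4,6}; (2,8)→{7,8,9}; (4,9)→{8,9,10}. Safe: 1, 3, 5. Place at column 5.
Row 5: attacked by (1,4)→{4,8}; (2,8)→{5,8}; (3,5)→{3,5,7}; (4,9)→{8,9,10}. Safe: 1, 2, 6. Place at column 1.
Row 6: attacked by (1,4)→{4,9}; (2,8)→{4,8}; (3,5)→{2,5,8}; (4,9)→{7,9}; (5,1)→{1,2}. Safe: 3, 6, 10. Place at column 10.
Row 7: attacked by (1,4)→{4,10}; (2,8)→{3,8}; (3,5)→{1,5,9}; (4,9)→{6,9}; (5,1)→{1,3}; (6,10)→{9,10}. Safe: 2, 7. Place at column 7.
Row 8: attacked by (1,4)→{4}; (2,8)→{2,8}; (3,5)→{5,10}; (4,9)→{5,9}; (5,1)→{1,4}; (6,10)→{8,10}; (7,7)→{6,7,8}. Safe: 3. Place at column 3.
Row 9: attacked by (1,4)→{4}; (2,8)→{1,8}; (3,5)→{5}; (4,9)→{4,9}; (5,1)→{1,5}; (6,10)→{7,10}; (7,7)→{5,7,9}; (8,3)→{2,3,4}. Safe: 6. Place at column 6.
Row 10: attacked by (1,4)→{4}; (2,8)→{8}; (3,5)→{5}; (4,9)→{3,9}; (5,1)→{1,6}; (6,10)→{6,10}; (7,7)→{4,7,10}; (8,3)→{1,3,5}; (9,6)→{5,6,7}. Blocked: 7. Safe: 2. Place at column 2.
Columns [4, 8, 5, 9, 1, 10, 7, 3, 6, 2], r−c [-3, -6, -2, -5, 4, -4, 0, 5, 3, 8], r+c [5, 10, 8, 13, 6, 16, 14, 11, 15, 12] are all distinct, so no two queens attack.

(1,4) (2,8) (3,5) (4,9) (5,1) (6,10) (7,7) (8,3) (9,6) (10,2)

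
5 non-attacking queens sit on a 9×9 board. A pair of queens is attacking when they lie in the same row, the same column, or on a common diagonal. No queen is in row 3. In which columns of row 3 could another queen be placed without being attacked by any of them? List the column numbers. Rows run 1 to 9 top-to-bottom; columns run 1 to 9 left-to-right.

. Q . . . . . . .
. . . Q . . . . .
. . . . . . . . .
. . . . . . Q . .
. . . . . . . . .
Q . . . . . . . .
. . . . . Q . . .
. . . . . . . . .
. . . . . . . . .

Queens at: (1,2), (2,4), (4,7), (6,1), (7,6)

columns 9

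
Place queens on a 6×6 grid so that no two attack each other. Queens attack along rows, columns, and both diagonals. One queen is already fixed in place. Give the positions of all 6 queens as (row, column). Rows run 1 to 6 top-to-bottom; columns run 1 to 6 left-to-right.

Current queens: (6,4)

Row 1: attacked by (6,4)→{4}. Safe: 1, 2, 3, 5, 6. Place at column 3.
Row 2: attacked by (1,3)→{2,3,4}; (6,4)→{4}. Safe: 1, 5, 6. Place at column 6.
Row 3: attacked by (1,3)→{1,3,5}; (2,6)→{5,6}; (6,4)→{1,4}. Safe: 2. Place at column 2.
Row 4: attacked by (1,3)→{3,6}; (2,6)→{4,6}; (3,2)→{1,2,3}; (6,4)→{2,4,6}. Safe: 5. Place at column 5.
Row 5: attacked by (1,3)→{3}; (2,6)→{3,6}; (3,2)→{2,4}; (4,5)→{4,5,6}; (6,4)→{3,4,5}. Safe: 1. Place at column 1.
Columns [3, 6, 2, 5, 1, 4], r−c [-2, -4, 1, -1, 4, 2], r+c [4, 8, 5, 9, 6, 10] are all distinct, so no two queens attack.

(1,3) (2,6) (3,2) (4,5) (5,1) (6,4)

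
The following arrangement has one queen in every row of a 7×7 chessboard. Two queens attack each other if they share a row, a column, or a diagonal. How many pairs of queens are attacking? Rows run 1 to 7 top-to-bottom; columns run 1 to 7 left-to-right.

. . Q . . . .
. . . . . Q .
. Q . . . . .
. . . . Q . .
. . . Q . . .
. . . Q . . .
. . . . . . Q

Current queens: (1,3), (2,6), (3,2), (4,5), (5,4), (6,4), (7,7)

Same column: (5,4)–(6,4) (column 4).
Same diagonal: (3,2)–(5,4) (|3−5| = |2−4| = 2); (4,5)–(5,4) (|4−5| = |5−4| = 1).
Total attacking pairs: 3.

3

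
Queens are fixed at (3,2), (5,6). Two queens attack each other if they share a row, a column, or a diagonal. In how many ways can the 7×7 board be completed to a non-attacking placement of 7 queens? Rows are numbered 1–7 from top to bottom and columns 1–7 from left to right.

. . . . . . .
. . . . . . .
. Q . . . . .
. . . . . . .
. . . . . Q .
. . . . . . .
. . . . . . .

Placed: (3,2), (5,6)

2

Branch on row 1: col 1 → 0; col 3 → 1; col 5 → 1; col 7 → 0.
Sum: 0 + 1 + 1 + 0 = 2.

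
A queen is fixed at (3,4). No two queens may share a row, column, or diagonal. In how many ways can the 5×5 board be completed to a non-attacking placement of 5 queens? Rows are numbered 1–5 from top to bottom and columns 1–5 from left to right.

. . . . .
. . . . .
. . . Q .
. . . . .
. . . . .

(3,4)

2

Branch on row 1: col 1 → 0; col 3 → 1; col 5 → 1.
Sum: 0 + 1 + 1 = 2.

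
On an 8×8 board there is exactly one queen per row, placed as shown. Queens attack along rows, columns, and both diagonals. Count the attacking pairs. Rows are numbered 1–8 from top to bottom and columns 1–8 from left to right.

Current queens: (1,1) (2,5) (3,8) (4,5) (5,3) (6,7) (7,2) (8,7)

Same column: (2,5)–(4,5) (column 5); (6,7)–(8,7) (column 7).
Same diagonal: (4,5)–(6,7) (|4−6| = |5−7| = 2); (4,5)–(7,2) (|4−7| = |5−2| = 3).
Total attacking pairs: 4.

4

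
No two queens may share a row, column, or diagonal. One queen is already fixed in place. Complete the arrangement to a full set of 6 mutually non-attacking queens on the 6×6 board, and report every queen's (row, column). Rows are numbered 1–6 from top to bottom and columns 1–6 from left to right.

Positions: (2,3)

Row 1: attacked by (2,3)→{2,3,4}. Safe: 1, 5, 6. Place at column 5.
Row 3: attacked by (1,5)→{3,5}; (2,3)→{2,3,4}. Safe: 1, 6. Place at column 1.
Row 4: attacked by (1,5)→{2,5}; (2,3)→{1,3,5}; (3,1)→{1,2}. Safe: 4, 6. Place at column 6.
Row 5: attacked by (1,5)→{1,5}; (2,3)→{3,6}; (3,1)→{1,3}; (4,6)→{5,6}. Safe: 2, 4. Place at column 4.
Row 6: attacked by (1,5)→{5}; (2,3)→{3}; (3,1)→{1,4}; (4,6)→{4,6}; (5,4)→{3,4,5}. Safe: 2. Place at column 2.
Columns [5, 3, 1, 6, 4, 2], r−c [-4, -1, 2, -2, 1, 4], r+c [6, 5, 4, 10, 9, 8] are all distinct, so no two queens attack.

(1,5) (2,3) (3,1) (4,6) (5,4) (6,2)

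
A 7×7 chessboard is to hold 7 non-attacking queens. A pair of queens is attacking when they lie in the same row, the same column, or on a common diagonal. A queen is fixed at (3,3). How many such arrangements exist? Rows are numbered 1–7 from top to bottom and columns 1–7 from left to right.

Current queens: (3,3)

6

Branch on row 1: col 2 → 2; col 4 → 2; col 6 → 1; col 7 → 1.
Sum: 2 + 2 + 1 + 1 = 6.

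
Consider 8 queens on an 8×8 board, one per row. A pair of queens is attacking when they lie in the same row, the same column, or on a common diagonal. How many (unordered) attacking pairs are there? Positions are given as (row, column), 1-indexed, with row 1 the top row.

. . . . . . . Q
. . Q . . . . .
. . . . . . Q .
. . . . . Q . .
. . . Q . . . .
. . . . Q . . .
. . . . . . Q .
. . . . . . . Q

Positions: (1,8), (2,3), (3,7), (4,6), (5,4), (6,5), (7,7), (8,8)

Same column: (1,8)–(8,8) (column 8); (3,7)–(7,7) (column 7).
Same diagonal: (1,8)–(5,4) (|1−5| = |8−4| = 4); (3,7)–(4,6) (|3−4| = |7−6| = 1); (5,4)–(6,5) (|5−6| = |4−5| = 1); (7,7)–(8,8) (|7−8| = |7−8| = 1).
Total attacking pairs: 6.

6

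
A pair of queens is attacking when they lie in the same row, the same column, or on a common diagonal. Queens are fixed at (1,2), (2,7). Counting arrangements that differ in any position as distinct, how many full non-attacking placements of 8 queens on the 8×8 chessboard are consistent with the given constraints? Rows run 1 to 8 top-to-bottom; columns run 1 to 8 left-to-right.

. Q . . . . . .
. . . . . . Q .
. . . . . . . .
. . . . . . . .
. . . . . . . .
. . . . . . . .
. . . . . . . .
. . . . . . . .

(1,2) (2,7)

2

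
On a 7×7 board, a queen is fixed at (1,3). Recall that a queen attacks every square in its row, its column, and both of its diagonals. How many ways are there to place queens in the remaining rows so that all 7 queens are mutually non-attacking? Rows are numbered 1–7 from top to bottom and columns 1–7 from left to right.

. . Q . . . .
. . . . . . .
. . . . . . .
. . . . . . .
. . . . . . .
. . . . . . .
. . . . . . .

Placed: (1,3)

6

Branch on row 2: col 1 → 2; col 5 → 1; col 6 → 1; col 7 → 2.
Sum: 2 + 1 + 1 + 2 = 6.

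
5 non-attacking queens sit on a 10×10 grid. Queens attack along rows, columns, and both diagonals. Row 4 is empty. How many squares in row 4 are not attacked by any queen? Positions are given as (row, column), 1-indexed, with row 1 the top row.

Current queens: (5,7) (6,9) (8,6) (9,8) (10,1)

2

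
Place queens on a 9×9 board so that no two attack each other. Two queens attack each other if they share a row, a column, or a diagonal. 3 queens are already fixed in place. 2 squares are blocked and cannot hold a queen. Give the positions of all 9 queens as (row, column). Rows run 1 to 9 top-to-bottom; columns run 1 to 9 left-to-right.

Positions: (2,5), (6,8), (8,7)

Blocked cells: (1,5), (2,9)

(1,1) (2,5) (3,9) (4,2) (5,6) (6,8) (7,3) (8,7) (9,4)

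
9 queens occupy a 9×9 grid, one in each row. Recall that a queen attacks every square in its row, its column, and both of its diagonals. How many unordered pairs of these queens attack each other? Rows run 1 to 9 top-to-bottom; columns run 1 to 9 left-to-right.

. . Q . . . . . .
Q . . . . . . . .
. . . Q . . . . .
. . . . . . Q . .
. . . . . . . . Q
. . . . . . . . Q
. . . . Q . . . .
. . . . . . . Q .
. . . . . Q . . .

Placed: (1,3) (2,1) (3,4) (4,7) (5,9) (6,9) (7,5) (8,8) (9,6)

3

Same column: (5,9)–(6,9) (column 9).
Same diagonal: (4,7)–(6,9) (|4−6| = |7−9| = 2); (6,9)–(9,6) (|6−9| = |9−6| = 3).
Total attacking pairs: 3.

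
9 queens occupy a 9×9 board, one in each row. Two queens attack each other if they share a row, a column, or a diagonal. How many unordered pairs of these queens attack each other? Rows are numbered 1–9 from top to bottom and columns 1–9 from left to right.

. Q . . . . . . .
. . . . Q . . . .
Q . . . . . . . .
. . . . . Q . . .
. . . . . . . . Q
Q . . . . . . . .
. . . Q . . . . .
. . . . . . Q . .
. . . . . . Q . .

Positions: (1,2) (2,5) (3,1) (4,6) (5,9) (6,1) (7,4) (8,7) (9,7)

Same column: (3,1)–(6,1) (column 1); (8,7)–(9,7) (column 7).
Same diagonal: (2,5)–(6,1) (|2−6| = |5−1| = 4); (3,1)–(9,7) (|3−9| = |1−7| = 6).
Total attacking pairs: 4.

4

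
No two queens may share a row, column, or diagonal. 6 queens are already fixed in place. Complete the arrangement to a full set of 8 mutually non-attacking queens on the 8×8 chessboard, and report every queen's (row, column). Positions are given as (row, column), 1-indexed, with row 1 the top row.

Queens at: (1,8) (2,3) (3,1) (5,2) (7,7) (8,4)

(1,8) (2,3) (3,1) (4,6) (5,2) (6,5) (7,7) (8,4)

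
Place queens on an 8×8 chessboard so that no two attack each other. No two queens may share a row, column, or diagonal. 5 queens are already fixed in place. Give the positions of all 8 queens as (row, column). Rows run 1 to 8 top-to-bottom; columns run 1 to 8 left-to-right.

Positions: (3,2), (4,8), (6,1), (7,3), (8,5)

(1,7) (2,4) (3,2) (4,8) (5,6) (6,1) (7,3) (8,5)

Row 1: attacked by (3,2)→{2,4}; (4,8)→{5,8}; (6,1)→{1,6}; (7,3)→{3}; (8,5)→{5}. Safe: 7. Place at column 7.
Row 2: attacked by (1,7)→{6,7,8}; (3,2)→{1,2,3}; (4,8)→{6,8}; (6,1)→{1,5}; (7,3)→{3,8}; (8,5)→{5}. Safe: 4. Place at column 4.
Row 5: attacked by (1,7)→{3,7}; (2,4)→{1,4,7}; (3,2)→{2,4}; (4,8)→{7,8}; (6,1)→{1,2}; (7,3)→{1,3,5}; (8,5)→{2,5,8}. Safe: 6. Place at column 6.
Columns [7, 4, 2, 8, 6, 1, 3, 5], r−c [-6, -2, 1, -4, -1, 5, 4, 3], r+c [8, 6, 5, 12, 11, 7, 10, 13] are all distinct, so no two queens attack.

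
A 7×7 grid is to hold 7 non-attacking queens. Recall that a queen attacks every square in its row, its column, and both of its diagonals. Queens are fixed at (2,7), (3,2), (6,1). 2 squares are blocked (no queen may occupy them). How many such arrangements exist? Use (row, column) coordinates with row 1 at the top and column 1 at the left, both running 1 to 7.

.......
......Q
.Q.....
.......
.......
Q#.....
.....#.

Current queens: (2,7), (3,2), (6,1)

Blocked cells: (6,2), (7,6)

Branch on row 1: col 3 → 1; col 5 → 2.
Sum: 1 + 2 = 3.

3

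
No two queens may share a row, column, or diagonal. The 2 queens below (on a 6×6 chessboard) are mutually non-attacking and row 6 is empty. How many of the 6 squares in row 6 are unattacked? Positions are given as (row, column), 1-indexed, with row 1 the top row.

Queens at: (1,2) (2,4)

(1,2) attacks row 6 at column 2.
(2,4) attacks row 6 at column 4.
Attacked columns: {2, 4}. Safe: {1, 3, 5, 6}.

4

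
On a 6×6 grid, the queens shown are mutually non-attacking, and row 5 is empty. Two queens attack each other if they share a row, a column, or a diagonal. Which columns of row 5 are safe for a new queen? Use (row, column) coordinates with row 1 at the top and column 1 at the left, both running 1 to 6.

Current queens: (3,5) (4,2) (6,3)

(3,5) attacks row 5 at column 5 and diagonals 3.
(4,2) attacks row 5 at column 2 and diagonals 1, 3.
(6,3) attacks row 5 at column 3 and diagonals 2, 4.
Attacked columns: {1, 2, 3, 4, 5}. Safe: {6}.

columns 6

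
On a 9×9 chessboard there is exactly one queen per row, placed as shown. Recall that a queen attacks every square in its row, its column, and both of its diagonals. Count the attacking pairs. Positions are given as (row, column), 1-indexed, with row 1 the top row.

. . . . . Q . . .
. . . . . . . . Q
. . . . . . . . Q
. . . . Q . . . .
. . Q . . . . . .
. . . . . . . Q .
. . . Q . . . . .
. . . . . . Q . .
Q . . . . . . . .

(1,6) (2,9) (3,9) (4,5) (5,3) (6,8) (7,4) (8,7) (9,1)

2

Same column: (2,9)–(3,9) (column 9).
Same diagonal: (2,9)–(7,4) (|2−7| = |9−4| = 5).
Total attacking pairs: 2.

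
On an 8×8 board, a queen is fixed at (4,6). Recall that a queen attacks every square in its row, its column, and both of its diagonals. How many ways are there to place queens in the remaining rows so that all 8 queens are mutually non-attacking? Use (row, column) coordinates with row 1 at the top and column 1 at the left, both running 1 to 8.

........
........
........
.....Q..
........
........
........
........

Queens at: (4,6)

12

Branch on row 1: col 1 → 2; col 2 → 1; col 4 → 1; col 5 → 6; col 7 → 1; col 8 → 1.
Sum: 2 + 1 + 1 + 6 + 1 + 1 = 12.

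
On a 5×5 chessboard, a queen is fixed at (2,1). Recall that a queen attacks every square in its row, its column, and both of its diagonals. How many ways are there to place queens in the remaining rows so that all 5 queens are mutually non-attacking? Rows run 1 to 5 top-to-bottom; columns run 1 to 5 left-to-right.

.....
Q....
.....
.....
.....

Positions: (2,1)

2

Branch on row 1: col 3 → 1; col 4 → 1; col 5 → 0.
Sum: 1 + 1 + 0 = 2.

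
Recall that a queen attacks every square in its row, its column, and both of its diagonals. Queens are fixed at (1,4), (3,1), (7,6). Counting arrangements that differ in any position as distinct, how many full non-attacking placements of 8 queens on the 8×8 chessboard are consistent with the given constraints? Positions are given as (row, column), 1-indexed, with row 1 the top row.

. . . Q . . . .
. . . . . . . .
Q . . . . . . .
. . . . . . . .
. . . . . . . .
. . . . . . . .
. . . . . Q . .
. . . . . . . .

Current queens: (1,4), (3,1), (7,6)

Branch on row 2: col 7 → 1; col 8 → 1.
Sum: 1 + 1 = 2.

2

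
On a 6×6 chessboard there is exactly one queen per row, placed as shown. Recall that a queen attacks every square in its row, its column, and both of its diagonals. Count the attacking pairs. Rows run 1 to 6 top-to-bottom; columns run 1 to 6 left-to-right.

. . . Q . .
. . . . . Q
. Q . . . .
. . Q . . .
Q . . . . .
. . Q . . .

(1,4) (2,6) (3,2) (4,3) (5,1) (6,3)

Same column: (4,3)–(6,3) (column 3).
Same diagonal: (1,4)–(3,2) (|1−3| = |4−2| = 2); (3,2)–(4,3) (|3−4| = |2−3| = 1).
Total attacking pairs: 3.

3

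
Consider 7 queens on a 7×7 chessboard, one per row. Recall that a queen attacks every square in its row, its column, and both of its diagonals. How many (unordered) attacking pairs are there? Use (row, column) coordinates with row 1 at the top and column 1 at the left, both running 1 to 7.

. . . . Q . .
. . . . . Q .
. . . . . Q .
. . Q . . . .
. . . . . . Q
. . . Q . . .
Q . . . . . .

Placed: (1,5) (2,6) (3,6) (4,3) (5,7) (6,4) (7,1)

3

Same column: (2,6)–(3,6) (column 6).
Same diagonal: (1,5)–(2,6) (|1−2| = |5−6| = 1); (2,6)–(7,1) (|2−7| = |6−1| = 5).
Total attacking pairs: 3.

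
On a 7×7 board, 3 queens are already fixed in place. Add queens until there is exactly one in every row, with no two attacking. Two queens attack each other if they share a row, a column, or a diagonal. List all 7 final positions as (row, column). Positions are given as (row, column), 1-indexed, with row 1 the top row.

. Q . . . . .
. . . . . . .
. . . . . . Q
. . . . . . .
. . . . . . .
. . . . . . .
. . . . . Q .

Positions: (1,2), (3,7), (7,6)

(1,2) (2,5) (3,7) (4,4) (5,1) (6,3) (7,6)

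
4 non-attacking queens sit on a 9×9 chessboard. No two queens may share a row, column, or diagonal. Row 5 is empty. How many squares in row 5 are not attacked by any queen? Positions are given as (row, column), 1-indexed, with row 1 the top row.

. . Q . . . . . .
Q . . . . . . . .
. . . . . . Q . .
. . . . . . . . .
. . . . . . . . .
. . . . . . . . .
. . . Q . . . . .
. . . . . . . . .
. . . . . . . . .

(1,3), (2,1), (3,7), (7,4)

(1,3) attacks row 5 at column 3 and diagonals 7.
(2,1) attacks row 5 at column 1 and diagonals 4.
(3,7) attacks row 5 at column 7 and diagonals 5, 9.
(7,4) attacks row 5 at column 4 and diagonals 2, 6.
Attacked columns: {1, 2, 3, 4, 5, 6, 7, 9}. Safe: {8}.

1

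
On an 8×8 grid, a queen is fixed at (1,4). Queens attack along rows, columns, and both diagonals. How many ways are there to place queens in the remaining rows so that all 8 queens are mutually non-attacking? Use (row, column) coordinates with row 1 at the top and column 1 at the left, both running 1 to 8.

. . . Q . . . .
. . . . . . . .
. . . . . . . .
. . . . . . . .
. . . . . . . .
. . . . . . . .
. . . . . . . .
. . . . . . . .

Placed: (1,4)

18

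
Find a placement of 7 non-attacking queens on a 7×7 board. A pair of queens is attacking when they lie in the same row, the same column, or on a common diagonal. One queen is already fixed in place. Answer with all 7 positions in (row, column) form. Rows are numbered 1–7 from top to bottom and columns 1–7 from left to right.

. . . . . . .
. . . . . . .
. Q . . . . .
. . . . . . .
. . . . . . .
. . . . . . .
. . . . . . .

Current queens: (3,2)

Row 1: attacked by (3,2)→{2,4}. Safe: 1, 3, 5, 6, 7. Place at column 5.
Row 2: attacked by (1,5)→{4,5,6}; (3,2)→{1,2,3}. Safe: 7. Place at column 7.
Row 4: attacked by (1,5)→{2,5}; (2,7)→{5,7}; (3,2)→{1,2,3}. Safe: 4, 6. Place at column 6.
Row 5: attacked by (1,5)→{1,5}; (2,7)→{4,7}; (3,2)→{2,4}; (4,6)→{5,6,7}. Safe: 3. Place at column 3.
Row 6: attacked by (1,5)→{5}; (2,7)→{3,7}; (3,2)→{2,5}; (4,6)→{4,6}; (5,3)→{2,3,4}. Safe: 1. Place at column 1.
Row 7: attacked by (1,5)→{5}; (2,7)→{2,7}; (3,2)→{2,6}; (4,6)→{3,6}; (5,3)→{1,3,5}; (6,1)→{1,2}. Safe: 4. Place at column 4.
Columns [5, 7, 2, 6, 3, 1, 4], r−c [-4, -5, 1, -2, 2, 5, 3], r+c [6, 9, 5, 10, 8, 7, 11] are all distinct, so no two queens attack.

(1,5) (2,7) (3,2) (4,6) (5,3) (6,1) (7,4)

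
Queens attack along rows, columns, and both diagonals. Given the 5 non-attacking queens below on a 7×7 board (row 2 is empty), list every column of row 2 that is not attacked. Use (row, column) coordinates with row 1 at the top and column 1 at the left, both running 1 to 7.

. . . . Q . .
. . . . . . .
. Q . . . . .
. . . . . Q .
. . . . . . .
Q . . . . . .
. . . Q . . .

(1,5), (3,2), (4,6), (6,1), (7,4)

columns 7

(1,5) attacks row 2 at column 5 and diagonals 4, 6.
(3,2) attacks row 2 at column 2 and diagonals 1, 3.
(4,6) attacks row 2 at column 6 and diagonals 4.
(6,1) attacks row 2 at column 1 and diagonals 5.
(7,4) attacks row 2 at column 4.
Attacked columns: {1, 2, 3, 4, 5, 6}. Safe: {7}.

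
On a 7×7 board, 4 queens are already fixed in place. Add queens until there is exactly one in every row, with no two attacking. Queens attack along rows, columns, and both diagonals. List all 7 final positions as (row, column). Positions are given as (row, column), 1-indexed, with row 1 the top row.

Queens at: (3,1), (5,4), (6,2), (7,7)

(1,5) (2,3) (3,1) (4,6) (5,4) (6,2) (7,7)

Row 1: attacked by (3,1)→{1,3}; (5,4)→{4}; (6,2)→{2,7}; (7,7)→{1,7}. Safe: 5, 6. Place at column 5.
Row 2: attacked by (1,5)→{4,5,6}; (3,1)→{1,2}; (5,4)→{1,4,7}; (6,2)→{2,6}; (7,7)→{2,7}. Safe: 3. Place at column 3.
Row 4: attacked by (1,5)→{2,5}; (2,3)→{1,3,5}; (3,1)→{1,2}; (5,4)→{3,4,5}; (6,2)→{2,4}; (7,7)→{4,7}. Safe: 6. Place at column 6.
Columns [5, 3, 1, 6, 4, 2, 7], r−c [-4, -1, 2, -2, 1, 4, 0], r+c [6, 5, 4, 10, 9, 8, 14] are all distinct, so no two queens attack.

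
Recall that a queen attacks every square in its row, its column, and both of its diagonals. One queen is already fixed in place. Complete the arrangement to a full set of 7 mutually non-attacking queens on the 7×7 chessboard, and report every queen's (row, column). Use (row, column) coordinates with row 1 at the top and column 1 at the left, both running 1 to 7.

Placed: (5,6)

(1,5) (2,7) (3,2) (4,4) (5,6) (6,1) (7,3)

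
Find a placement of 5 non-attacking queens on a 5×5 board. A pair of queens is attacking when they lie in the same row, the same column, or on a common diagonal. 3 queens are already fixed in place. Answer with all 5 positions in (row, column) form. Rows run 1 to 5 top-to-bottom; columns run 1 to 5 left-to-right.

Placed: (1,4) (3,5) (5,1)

(1,4) (2,2) (3,5) (4,3) (5,1)

Row 2: attacked by (1,4)→{3,4,5}; (3,5)→{4,5}; (5,1)→{1,4}. Safe: 2. Place at column 2.
Row 4: attacked by (1,4)→{1,4}; (2,2)→{2,4}; (3,5)→{4,5}; (5,1)→{1,2}. Safe: 3. Place at column 3.
Columns [4, 2, 5, 3, 1], r−c [-3, 0, -2, 1, 4], r+c [5, 4, 8, 7, 6] are all distinct, so no two queens attack.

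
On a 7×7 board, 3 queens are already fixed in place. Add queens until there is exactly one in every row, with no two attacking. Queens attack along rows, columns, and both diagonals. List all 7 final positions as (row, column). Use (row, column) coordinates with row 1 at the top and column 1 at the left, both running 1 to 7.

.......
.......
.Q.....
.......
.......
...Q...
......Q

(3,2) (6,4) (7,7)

Row 1: attacked by (3,2)→{2,4}; (6,4)→{4}; (7,7)→{1,7}. Safe: 3, 5, 6. Place at column 3.
Row 2: attacked by (1,3)→{2,3,4}; (3,2)→{1,2,3}; (6,4)→{4}; (7,7)→{2,7}. Safe: 5, 6. Place at column 6.
Row 4: attacked by (1,3)→{3,6}; (2,6)→{4,6}; (3,2)→{1,2,3}; (6,4)→{2,4,6}; (7,7)→{4,7}. Safe: 5. Place at column 5.
Row 5: attacked by (1,3)→{3,7}; (2,6)→{3,6}; (3,2)→{2,4}; (4,5)→{4,5,6}; (6,4)→{3,4,5}; (7,7)→{5,7}. Safe: 1. Place at column 1.
Columns [3, 6, 2, 5, 1, 4, 7], r−c [-2, -4, 1, -1, 4, 2, 0], r+c [4, 8, 5, 9, 6, 10, 14] are all distinct, so no two queens attack.

(1,3) (2,6) (3,2) (4,5) (5,1) (6,4) (7,7)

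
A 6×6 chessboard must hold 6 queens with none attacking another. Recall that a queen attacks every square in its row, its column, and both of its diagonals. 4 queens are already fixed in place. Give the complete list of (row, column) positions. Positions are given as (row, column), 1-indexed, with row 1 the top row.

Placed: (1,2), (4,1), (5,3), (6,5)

Row 2: attacked by (1,2)→{1,2,3}; (4,1)→{1,3}; (5,3)→{3,6}; (6,5)→{1,5}. Safe: 4. Place at column 4.
Row 3: attacked by (1,2)→{2,4}; (2,4)→{3,4,5}; (4,1)→{1,2}; (5,3)→{1,3,5}; (6,5)→{2,5}. Safe: 6. Place at column 6.
Columns [2, 4, 6, 1, 3, 5], r−c [-1, -2, -3, 3, 2, 1], r+c [3, 6, 9, 5, 8, 11] are all distinct, so no two queens attack.

(1,2) (2,4) (3,6) (4,1) (5,3) (6,5)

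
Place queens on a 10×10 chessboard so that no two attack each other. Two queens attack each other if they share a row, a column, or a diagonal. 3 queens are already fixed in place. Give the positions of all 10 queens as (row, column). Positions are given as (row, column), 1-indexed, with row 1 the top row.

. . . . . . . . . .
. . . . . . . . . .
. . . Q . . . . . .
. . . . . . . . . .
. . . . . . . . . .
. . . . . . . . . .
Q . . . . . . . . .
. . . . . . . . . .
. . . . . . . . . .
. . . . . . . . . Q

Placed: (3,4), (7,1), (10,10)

(1,5) (2,8) (3,4) (4,9) (5,7) (6,3) (7,1) (8,6) (9,2) (10,10)

Row 1: attacked by (3,4)→{2,4,6}; (7,1)→{1,7}; (10,10)→{1,10}. Safe: 3, 5, 8, 9. Place at column 5.
Row 2: attacked by (1,5)→{4,5,6}; (3,4)→{3,4,5}; (7,1)→{1,6}; (10,10)→{2,10}. Safe: 7, 8, 9. Place at column 8.
Row 4: attacked by (1,5)→{2,5,8}; (2,8)→{6,8,10}; (3,4)→{3,4,5}; (7,1)→{1,4}; (10,10)→{4,10}. Safe: 7, 9. Place at column 9.
Row 5: attacked by (1,5)→{1,5,9}; (2,8)→{5,8}; (3,4)→{2,4,6}; (4,9)→{8,9,10}; (7,1)→{1,3}; (10,10)→{5,10}. Safe: 7. Place at column 7.
Row 6: attacked by (1,5)→{5,10}; (2,8)→{4,8}; (3,4)→{1,4,7}; (4,9)→{7,9}; (5,7)→{6,7,8}; (7,1)→{1,2}; (10,10)→{6,10}. Safe: 3. Place at column 3.
Row 8: attacked by (1,5)→{5}; (2,8)→{2,8}; (3,4)→{4,9}; (4,9)→{5,9}; (5,7)→{4,7,10}; (6,3)→{1,3,5}; (7,1)→{1,2}; (10,10)→{8,10}. Safe: 6. Place at column 6.
Row 9: attacked by (1,5)→{5}; (2,8)→{1,8}; (3,4)→{4,10}; (4,9)→{4,9}; (5,7)→{3,7}; (6,3)→{3,6}; (7,1)→{1,3}; (8,6)→{5,6,7}; (10,10)→{9,10}. Safe: 2. Place at column 2.
Columns [5, 8, 4, 9, 7, 3, 1, 6, 2, 10], r−c [-4, -6, -1, -5, -2, 3, 6, 2, 7, 0], r+c [6, 10, 7, 13, 12, 9, 8, 14, 11, 20] are all distinct, so no two queens attack.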